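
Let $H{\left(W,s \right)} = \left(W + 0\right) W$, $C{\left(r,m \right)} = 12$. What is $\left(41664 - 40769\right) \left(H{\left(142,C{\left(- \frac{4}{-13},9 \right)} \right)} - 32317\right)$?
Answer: $-10876935$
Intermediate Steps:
$H{\left(W,s \right)} = W^{2}$ ($H{\left(W,s \right)} = W W = W^{2}$)
$\left(41664 - 40769\right) \left(H{\left(142,C{\left(- \frac{4}{-13},9 \right)} \right)} - 32317\right) = \left(41664 - 40769\right) \left(142^{2} - 32317\right) = 895 \left(20164 - 32317\right) = 895 \left(-12153\right) = -10876935$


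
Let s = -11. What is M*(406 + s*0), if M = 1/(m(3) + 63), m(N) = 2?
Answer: 406/65 ≈ 6.2462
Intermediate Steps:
M = 1/65 (M = 1/(2 + 63) = 1/65 ≈ 0.015385)
M*(406 + s*0) = (406 - 11*0)/65 = (406 + 0)/65 = (1/65)*406 = 406/65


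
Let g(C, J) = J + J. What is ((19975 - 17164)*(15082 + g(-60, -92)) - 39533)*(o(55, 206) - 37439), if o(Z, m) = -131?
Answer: -1571881649650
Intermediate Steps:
g(C, J) = 2*J
((19975 - 17164)*(15082 + g(-60, -92)) - 39533)*(o(55, 206) - 37439) = ((19975 - 17164)*(15082 + 2*(-92)) - 39533)*(-131 - 37439) = (2811*(15082 - 184) - 39533)*(-37570) = (2811*14898 - 39533)*(-37570) = (41878278 - 39533)*(-37570) = 41838745*(-37570) = -1571881649650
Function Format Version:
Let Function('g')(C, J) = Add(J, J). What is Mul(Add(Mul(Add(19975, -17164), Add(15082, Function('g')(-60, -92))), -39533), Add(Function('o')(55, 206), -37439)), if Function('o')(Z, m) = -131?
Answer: -1571881649650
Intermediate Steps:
Function('g')(C, J) = Mul(2, J)
Mul(Add(Mul(Add(19975, -17164), Add(15082, Function('g')(-60, -92))), -39533), Add(Function('o')(55, 206), -37439)) = Mul(Add(Mul(Add(19975, -17164), Add(15082, Mul(2, -92))), -39533), Add(-131, -37439)) = Mul(Add(Mul(2811, Add(15082, -184)), -39533), -37570) = Mul(Add(Mul(2811, 14898), -39533), -37570) = Mul(Add(41878278, -39533), -37570) = Mul(41838745, -37570) = -1571881649650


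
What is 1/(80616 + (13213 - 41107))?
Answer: 1/52722 ≈ 1.8967e-5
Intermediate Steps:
1/(80616 + (13213 - 41107)) = 1/(80616 - 27894) = 1/52722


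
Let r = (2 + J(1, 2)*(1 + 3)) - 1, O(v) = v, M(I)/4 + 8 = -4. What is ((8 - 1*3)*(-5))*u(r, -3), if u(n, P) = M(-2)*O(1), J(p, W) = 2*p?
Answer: 1200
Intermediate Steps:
M(I) = -48 (M(I) = -32 + 4*(-4) = -32 - 16 = -48)
r = 9 (r = (2 + (2*1)*(1 + 3)) - 1 = (2 + 2*4) - 1 = (2 + 8) - 1 = 10 - 1 = 9)
u(n, P) = -48 (u(n, P) = -48*1 = -48)
((8 - 1*3)*(-5))*u(r, -3) = ((8 - 1*3)*(-5))*(-48) = ((8 - 3)*(-5))*(-48) = (5*(-5))*(-48) = -25*(-48) = 1200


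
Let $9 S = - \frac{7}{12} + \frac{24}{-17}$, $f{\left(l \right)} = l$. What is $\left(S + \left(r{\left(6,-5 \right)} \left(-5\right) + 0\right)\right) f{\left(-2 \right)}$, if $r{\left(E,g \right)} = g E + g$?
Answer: $- \frac{320893}{918} \approx -349.56$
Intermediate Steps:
$r{\left(E,g \right)} = g + E g$ ($r{\left(E,g \right)} = E g + g = g + E g$)
$S = - \frac{407}{1836}$ ($S = \frac{- \frac{7}{12} + \frac{24}{-17}}{9} = \frac{\left(-7\right) \frac{1}{12} + 24 \left(- \frac{1}{17}\right)}{9} = \frac{- \frac{7}{12} - \frac{24}{17}}{9} = \frac{1}{9} \left(- \frac{407}{204}\right) = - \frac{407}{1836} \approx -0.22168$)
$\left(S + \left(r{\left(6,-5 \right)} \left(-5\right) + 0\right)\right) f{\left(-2 \right)} = \left(- \frac{407}{1836} + \left(- 5 \left(1 + 6\right) \left(-5\right) + 0\right)\right) \left(-2\right) = \left(- \frac{407}{1836} + \left(\left(-5\right) 7 \left(-5\right) + 0\right)\right) \left(-2\right) = \left(- \frac{407}{1836} + \left(\left(-35\right) \left(-5\right) + 0\right)\right) \left(-2\right) = \left(- \frac{407}{1836} + \left(175 + 0\right)\right) \left(-2\right) = \left(- \frac{407}{1836} + 175\right) \left(-2\right) = \frac{320893}{1836} \left(-2\right) = - \frac{320893}{918}$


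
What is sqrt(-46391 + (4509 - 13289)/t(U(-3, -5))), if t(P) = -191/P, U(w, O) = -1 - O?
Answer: I*sqrt(1685682151)/191 ≈ 214.96*I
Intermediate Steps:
sqrt(-46391 + (4509 - 13289)/t(U(-3, -5))) = sqrt(-46391 + (4509 - 13289)/((-191/(-1 - 1*(-5))))) = sqrt(-46391 - 8780/((-191/(-1 + 5)))) = sqrt(-46391 - 8780/((-191/4))) = sqrt(-46391 - 8780/((-191*1/4))) = sqrt(-46391 - 8780/(-191/4)) = sqrt(-46391 - 8780*(-4/191)) = sqrt(-46391 + 35120/191) = sqrt(-8825561/191) = I*sqrt(1685682151)/191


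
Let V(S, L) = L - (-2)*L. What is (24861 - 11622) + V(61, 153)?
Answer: 13698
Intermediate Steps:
V(S, L) = 3*L (V(S, L) = L + 2*L = 3*L)
(24861 - 11622) + V(61, 153) = (24861 - 11622) + 3*153 = 13239 + 459 = 13698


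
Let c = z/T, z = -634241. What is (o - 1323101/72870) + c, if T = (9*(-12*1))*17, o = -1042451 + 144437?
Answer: -20016815747041/22298220 ≈ -8.9769e+5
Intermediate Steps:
o = -898014
T = -1836 (T = (9*(-12))*17 = -108*17 = -1836)
c = 634241/1836 (c = -634241/(-1836) = -634241*(-1/1836) = 634241/1836 ≈ 345.45)
(o - 1323101/72870) + c = (-898014 - 1323101/72870) + 634241/1836 = -65439603281/72870 + 634241/1836 = -20016815747041/22298220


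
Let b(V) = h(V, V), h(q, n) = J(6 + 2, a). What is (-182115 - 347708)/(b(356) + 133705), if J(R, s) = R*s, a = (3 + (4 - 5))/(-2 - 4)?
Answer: -227067/57301 ≈ -3.9627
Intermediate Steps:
a = -⅓ (a = (3 - 1)/(-6) = 2*(-⅙) = -⅓ ≈ -0.33333)
h(q, n) = -8/3 (h(q, n) = (6 + 2)*(-⅓) = 8*(-⅓) = -8/3)
b(V) = -8/3
(-182115 - 347708)/(b(356) + 133705) = (-182115 - 347708)/(-8/3 + 133705) = -529823/401107/3 = -529823*3/401107 = -227067/57301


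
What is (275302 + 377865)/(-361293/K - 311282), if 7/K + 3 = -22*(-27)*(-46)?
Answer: 4572169/9870874837 ≈ 0.00046320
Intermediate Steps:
K = -7/27327 (K = 7/(-3 - 22*(-27)*(-46)) = 7/(-3 + 594*(-46)) = 7/(-3 - 27324) = 7/(-27327) = 7*(-1/27327) = -7/27327 ≈ -0.00025616)
(275302 + 377865)/(-361293/K - 311282) = (275302 + 377865)/(-361293/(-7/27327) - 311282) = 653167/(-361293*(-27327/7) - 311282) = 653167/(9873053811/7 - 311282) = 653167/(9870874837/7) = 653167*(7/9870874837) = 4572169/9870874837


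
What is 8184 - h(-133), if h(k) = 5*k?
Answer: 8849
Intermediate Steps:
8184 - h(-133) = 8184 - 5*(-133) = 8184 - 1*(-665) = 8184 + 665 = 8849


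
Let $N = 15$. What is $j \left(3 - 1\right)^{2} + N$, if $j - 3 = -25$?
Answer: $-73$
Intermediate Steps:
$j = -22$ ($j = 3 - 25 = -22$)
$j \left(3 - 1\right)^{2} + N = - 22 \left(3 - 1\right)^{2} + 15 = - 22 \cdot 2^{2} + 15 = \left(-22\right) 4 + 15 = -88 + 15 = -73$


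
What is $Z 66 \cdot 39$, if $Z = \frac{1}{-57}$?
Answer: $- \frac{858}{19} \approx -45.158$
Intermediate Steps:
$Z = - \frac{1}{57} \approx -0.017544$
$Z 66 \cdot 39 = \left(- \frac{1}{57}\right) 66 \cdot 39 = \left(- \frac{22}{19}\right) 39 = - \frac{858}{19}$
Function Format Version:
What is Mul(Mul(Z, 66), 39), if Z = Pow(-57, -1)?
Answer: Rational(-858, 19) ≈ -45.158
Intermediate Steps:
Z = Rational(-1, 57) ≈ -0.017544
Mul(Mul(Z, 66), 39) = Mul(Mul(Rational(-1, 57), 66), 39) = Mul(Rational(-22, 19), 39) = Rational(-858, 19)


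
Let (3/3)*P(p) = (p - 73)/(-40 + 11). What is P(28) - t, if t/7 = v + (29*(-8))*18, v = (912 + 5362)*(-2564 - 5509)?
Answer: 10282798179/29 ≈ 3.5458e+8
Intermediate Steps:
P(p) = 73/29 - p/29 (P(p) = (p - 73)/(-40 + 11) = (-73 + p)/(-29) = (-73 + p)*(-1/29) = 73/29 - p/29)
v = -50650002 (v = 6274*(-8073) = -50650002)
t = -354579246 (t = 7*(-50650002 + (29*(-8))*18) = 7*(-50650002 - 232*18) = 7*(-50650002 - 4176) = 7*(-50654178) = -354579246)
P(28) - t = (73/29 - 1/29*28) - 1*(-354579246) = (73/29 - 28/29) + 354579246 = 45/29 + 354579246 = 10282798179/29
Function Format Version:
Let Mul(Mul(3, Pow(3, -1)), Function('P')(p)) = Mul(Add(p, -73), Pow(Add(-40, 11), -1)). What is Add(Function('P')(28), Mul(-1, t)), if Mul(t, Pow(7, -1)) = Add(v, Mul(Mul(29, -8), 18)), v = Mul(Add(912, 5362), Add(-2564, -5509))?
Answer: Rational(10282798179, 29) ≈ 3.5458e+8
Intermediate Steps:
Function('P')(p) = Add(Rational(73, 29), Mul(Rational(-1, 29), p)) (Function('P')(p) = Mul(Add(p, -73), Pow(Add(-40, 11), -1)) = Mul(Add(-73, p), Pow(-29, -1)) = Mul(Add(-73, p), Rational(-1, 29)) = Add(Rational(73, 29), Mul(Rational(-1, 29), p)))
v = -50650002 (v = Mul(6274, -8073) = -50650002)
t = -354579246 (t = Mul(7, Add(-50650002, Mul(Mul(29, -8), 18))) = Mul(7, Add(-50650002, Mul(-232, 18))) = Mul(7, Add(-50650002, -4176)) = Mul(7, -50654178) = -354579246)
Add(Function('P')(28), Mul(-1, t)) = Add(Add(Rational(73, 29), Mul(Rational(-1, 29), 28)), Mul(-1, -354579246)) = Add(Add(Rational(73, 29), Rational(-28, 29)), 354579246) = Add(Rational(45, 29), 354579246) = Rational(10282798179, 29)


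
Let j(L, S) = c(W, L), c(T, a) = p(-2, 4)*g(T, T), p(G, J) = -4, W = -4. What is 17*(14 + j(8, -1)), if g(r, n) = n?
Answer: 510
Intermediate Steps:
c(T, a) = -4*T
j(L, S) = 16 (j(L, S) = -4*(-4) = 16)
17*(14 + j(8, -1)) = 17*(14 + 16) = 17*30 = 510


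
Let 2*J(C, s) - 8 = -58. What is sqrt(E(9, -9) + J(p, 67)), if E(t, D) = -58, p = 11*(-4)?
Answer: I*sqrt(83) ≈ 9.1104*I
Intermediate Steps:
p = -44
J(C, s) = -25 (J(C, s) = 4 + (1/2)*(-58) = 4 - 29 = -25)
sqrt(E(9, -9) + J(p, 67)) = sqrt(-58 - 25) = sqrt(-83) = I*sqrt(83)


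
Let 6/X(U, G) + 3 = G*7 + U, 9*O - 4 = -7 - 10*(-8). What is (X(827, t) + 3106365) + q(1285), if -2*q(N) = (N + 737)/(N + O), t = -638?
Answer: 21951725372575/7066694 ≈ 3.1064e+6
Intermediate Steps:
O = 77/9 (O = 4/9 + (-7 - 10*(-8))/9 = 4/9 + (-7 + 80)/9 = 4/9 + (⅑)*73 = 4/9 + 73/9 = 77/9 ≈ 8.5556)
X(U, G) = 6/(-3 + U + 7*G) (X(U, G) = 6/(-3 + (G*7 + U)) = 6/(-3 + (7*G + U)) = 6/(-3 + (U + 7*G)) = 6/(-3 + U + 7*G))
q(N) = -(737 + N)/(2*(77/9 + N)) (q(N) = -(N + 737)/(2*(N + 77/9)) = -(737 + N)/(2*(77/9 + N)))
(X(827, t) + 3106365) + q(1285) = (6/(-3 + 827 + 7*(-638)) + 3106365) + 9*(-737 - 1*1285)/(2*(77 + 9*1285)) = (6/(-3 + 827 - 4466) + 3106365) + 9*(-737 - 1285)/(2*(77 + 11565)) = (6/(-3642) + 3106365) + (9/2)*(-2022)/11642 = (6*(-1/3642) + 3106365) + (9/2)*(1/11642)*(-2022) = (-1/607 + 3106365) - 9099/11642 = 1885563554/607 - 9099/11642 = 21951725372575/7066694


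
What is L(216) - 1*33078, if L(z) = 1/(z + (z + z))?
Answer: -21434543/648 ≈ -33078.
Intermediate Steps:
L(z) = 1/(3*z) (L(z) = 1/(z + 2*z) = 1/(3*z))
L(216) - 1*33078 = (1/3)/216 - 1*33078 = (1/3)*(1/216) - 33078 = 1/648 - 33078 = -21434543/648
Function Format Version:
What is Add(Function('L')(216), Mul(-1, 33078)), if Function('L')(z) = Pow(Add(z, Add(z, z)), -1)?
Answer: Rational(-21434543, 648) ≈ -33078.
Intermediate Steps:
Function('L')(z) = Mul(Rational(1, 3), Pow(z, -1)) (Function('L')(z) = Pow(Add(z, Mul(2, z)), -1) = Pow(Mul(3, z), -1) = Mul(Rational(1, 3), Pow(z, -1)))
Add(Function('L')(216), Mul(-1, 33078)) = Add(Mul(Rational(1, 3), Pow(216, -1)), Mul(-1, 33078)) = Add(Mul(Rational(1, 3), Rational(1, 216)), -33078) = Add(Rational(1, 648), -33078) = Rational(-21434543, 648)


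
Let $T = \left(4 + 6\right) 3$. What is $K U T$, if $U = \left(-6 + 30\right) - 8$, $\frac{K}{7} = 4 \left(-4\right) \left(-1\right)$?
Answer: $53760$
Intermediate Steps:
$K = 112$ ($K = 7 \cdot 4 \left(-4\right) \left(-1\right) = 7 \left(\left(-16\right) \left(-1\right)\right) = 7 \cdot 16 = 112$)
$T = 30$ ($T = 10 \cdot 3 = 30$)
$U = 16$ ($U = 24 - 8 = 16$)
$K U T = 112 \cdot 16 \cdot 30 = 1792 \cdot 30 = 53760$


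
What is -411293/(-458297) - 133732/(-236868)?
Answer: 39677781182/27138973449 ≈ 1.4620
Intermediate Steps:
-411293/(-458297) - 133732/(-236868) = -411293*(-1/458297) - 133732*(-1/236868) = 411293/458297 + 33433/59217 = 39677781182/27138973449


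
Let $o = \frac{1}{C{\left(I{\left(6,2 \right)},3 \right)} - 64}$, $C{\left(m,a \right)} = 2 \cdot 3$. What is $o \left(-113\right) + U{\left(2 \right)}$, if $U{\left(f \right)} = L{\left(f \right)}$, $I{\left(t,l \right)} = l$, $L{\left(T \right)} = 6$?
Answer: $\frac{461}{58} \approx 7.9483$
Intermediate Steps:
$C{\left(m,a \right)} = 6$
$U{\left(f \right)} = 6$
$o = - \frac{1}{58}$ ($o = \frac{1}{6 - 64} = \frac{1}{-58} = - \frac{1}{58} \approx -0.017241$)
$o \left(-113\right) + U{\left(2 \right)} = \left(- \frac{1}{58}\right) \left(-113\right) + 6 = \frac{113}{58} + 6 = \frac{461}{58}$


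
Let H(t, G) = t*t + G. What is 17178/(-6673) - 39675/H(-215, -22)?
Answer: -352808803/102770873 ≈ -3.4330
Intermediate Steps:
H(t, G) = G + t**2 (H(t, G) = t**2 + G = G + t**2)
17178/(-6673) - 39675/H(-215, -22) = 17178/(-6673) - 39675/(-22 + (-215)**2) = 17178*(-1/6673) - 39675/(-22 + 46225) = -17178/6673 - 39675/46203 = -17178/6673 - 39675*1/46203 = -17178/6673 - 13225/15401 = -352808803/102770873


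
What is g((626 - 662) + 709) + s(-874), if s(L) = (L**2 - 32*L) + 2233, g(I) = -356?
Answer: 793721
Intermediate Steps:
s(L) = 2233 + L**2 - 32*L
g((626 - 662) + 709) + s(-874) = -356 + (2233 + (-874)**2 - 32*(-874)) = -356 + (2233 + 763876 + 27968) = -356 + 794077 = 793721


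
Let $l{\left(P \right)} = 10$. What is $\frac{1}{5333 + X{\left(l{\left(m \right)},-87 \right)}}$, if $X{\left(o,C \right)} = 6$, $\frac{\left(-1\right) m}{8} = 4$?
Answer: $\frac{1}{5339} \approx 0.0001873$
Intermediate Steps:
$m = -32$ ($m = \left(-8\right) 4 = -32$)
$\frac{1}{5333 + X{\left(l{\left(m \right)},-87 \right)}} = \frac{1}{5333 + 6} = \frac{1}{5339}$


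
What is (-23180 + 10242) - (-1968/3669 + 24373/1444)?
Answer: -22877524171/1766012 ≈ -12954.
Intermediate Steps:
(-23180 + 10242) - (-1968/3669 + 24373/1444) = -12938 - (-1968*1/3669 + 24373*(1/1444)) = -12938 - (-656/1223 + 24373/1444) = -12938 - 1*28860915/1766012 = -12938 - 28860915/1766012 = -22877524171/1766012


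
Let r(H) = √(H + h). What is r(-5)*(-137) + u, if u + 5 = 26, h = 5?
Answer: 21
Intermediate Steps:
u = 21 (u = -5 + 26 = 21)
r(H) = √(5 + H) (r(H) = √(H + 5) = √(5 + H))
r(-5)*(-137) + u = √(5 - 5)*(-137) + 21 = √0*(-137) + 21 = 0*(-137) + 21 = 0 + 21 = 21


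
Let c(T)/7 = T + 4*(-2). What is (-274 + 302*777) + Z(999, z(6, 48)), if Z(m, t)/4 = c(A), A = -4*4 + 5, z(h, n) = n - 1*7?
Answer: 233848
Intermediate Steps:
z(h, n) = -7 + n (z(h, n) = n - 7 = -7 + n)
A = -11 (A = -16 + 5 = -11)
c(T) = -56 + 7*T (c(T) = 7*(T + 4*(-2)) = 7*(T - 8) = 7*(-8 + T) = -56 + 7*T)
Z(m, t) = -532 (Z(m, t) = 4*(-56 + 7*(-11)) = 4*(-56 - 77) = 4*(-133) = -532)
(-274 + 302*777) + Z(999, z(6, 48)) = (-274 + 302*777) - 532 = (-274 + 234654) - 532 = 234380 - 532 = 233848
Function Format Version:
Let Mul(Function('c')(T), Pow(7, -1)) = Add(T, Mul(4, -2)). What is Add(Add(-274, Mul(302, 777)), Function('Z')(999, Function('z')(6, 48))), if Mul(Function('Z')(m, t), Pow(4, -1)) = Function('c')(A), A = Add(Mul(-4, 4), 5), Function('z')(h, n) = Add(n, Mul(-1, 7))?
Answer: 233848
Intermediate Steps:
Function('z')(h, n) = Add(-7, n) (Function('z')(h, n) = Add(n, -7) = Add(-7, n))
A = -11 (A = Add(-16, 5) = -11)
Function('c')(T) = Add(-56, Mul(7, T)) (Function('c')(T) = Mul(7, Add(T, Mul(4, -2))) = Mul(7, Add(T, -8)) = Mul(7, Add(-8, T)) = Add(-56, Mul(7, T)))
Function('Z')(m, t) = -532 (Function('Z')(m, t) = Mul(4, Add(-56, Mul(7, -11))) = Mul(4, Add(-56, -77)) = Mul(4, -133) = -532)
Add(Add(-274, Mul(302, 777)), Function('Z')(999, Function('z')(6, 48))) = Add(Add(-274, Mul(302, 777)), -532) = Add(Add(-274, 234654), -532) = Add(234380, -532) = 233848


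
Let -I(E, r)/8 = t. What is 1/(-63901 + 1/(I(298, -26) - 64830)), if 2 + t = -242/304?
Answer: -1231345/78684176864 ≈ -1.5649e-5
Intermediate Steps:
t = -425/152 (t = -2 - 242/304 = -2 - 242*1/304 = -2 - 121/152 = -425/152 ≈ -2.7961)
I(E, r) = 425/19 (I(E, r) = -8*(-425/152) = 425/19)
1/(-63901 + 1/(I(298, -26) - 64830)) = 1/(-63901 + 1/(425/19 - 64830)) = 1/(-63901 + 1/(-1231345/19)) = 1/(-63901 - 19/1231345) = 1/(-78684176864/1231345) = -1231345/78684176864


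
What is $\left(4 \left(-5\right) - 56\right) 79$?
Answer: $-6004$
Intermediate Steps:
$\left(4 \left(-5\right) - 56\right) 79 = \left(-20 - 56\right) 79 = \left(-76\right) 79 = -6004$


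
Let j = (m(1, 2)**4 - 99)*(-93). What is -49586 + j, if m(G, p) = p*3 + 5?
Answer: -1401992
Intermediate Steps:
m(G, p) = 5 + 3*p (m(G, p) = 3*p + 5 = 5 + 3*p)
j = -1352406 (j = ((5 + 3*2)**4 - 99)*(-93) = ((5 + 6)**4 - 99)*(-93) = (11**4 - 99)*(-93) = (14641 - 99)*(-93) = 14542*(-93) = -1352406)
-49586 + j = -49586 - 1352406 = -1401992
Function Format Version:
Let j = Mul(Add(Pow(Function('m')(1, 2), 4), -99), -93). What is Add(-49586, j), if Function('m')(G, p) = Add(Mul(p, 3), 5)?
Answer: -1401992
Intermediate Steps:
Function('m')(G, p) = Add(5, Mul(3, p)) (Function('m')(G, p) = Add(Mul(3, p), 5) = Add(5, Mul(3, p)))
j = -1352406 (j = Mul(Add(Pow(Add(5, Mul(3, 2)), 4), -99), -93) = Mul(Add(Pow(Add(5, 6), 4), -99), -93) = Mul(Add(Pow(11, 4), -99), -93) = Mul(Add(14641, -99), -93) = Mul(14542, -93) = -1352406)
Add(-49586, j) = Add(-49586, -1352406) = -1401992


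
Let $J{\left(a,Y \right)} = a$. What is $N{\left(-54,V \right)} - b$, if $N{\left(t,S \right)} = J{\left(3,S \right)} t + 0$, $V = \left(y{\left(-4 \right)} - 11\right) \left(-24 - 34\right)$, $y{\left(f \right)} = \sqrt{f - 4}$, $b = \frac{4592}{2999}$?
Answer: $- \frac{490430}{2999} \approx -163.53$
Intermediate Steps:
$b = \frac{4592}{2999}$ ($b = 4592 \cdot \frac{1}{2999} = \frac{4592}{2999} \approx 1.5312$)
$y{\left(f \right)} = \sqrt{-4 + f}$
$V = 638 - 116 i \sqrt{2}$ ($V = \left(\sqrt{-4 - 4} - 11\right) \left(-24 - 34\right) = \left(\sqrt{-8} - 11\right) \left(-58\right) = \left(2 i \sqrt{2} - 11\right) \left(-58\right) = \left(-11 + 2 i \sqrt{2}\right) \left(-58\right) = 638 - 116 i \sqrt{2} \approx 638.0 - 164.05 i$)
$N{\left(t,S \right)} = 3 t$ ($N{\left(t,S \right)} = 3 t + 0 = 3 t$)
$N{\left(-54,V \right)} - b = 3 \left(-54\right) - \frac{4592}{2999} = -162 - \frac{4592}{2999} = - \frac{490430}{2999}$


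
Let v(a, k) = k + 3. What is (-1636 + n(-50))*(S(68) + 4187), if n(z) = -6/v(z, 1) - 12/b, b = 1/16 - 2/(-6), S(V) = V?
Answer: -269669135/38 ≈ -7.0966e+6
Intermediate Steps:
v(a, k) = 3 + k
b = 19/48 (b = 1*(1/16) - 2*(-⅙) = 1/16 + ⅓ = 19/48 ≈ 0.39583)
n(z) = -1209/38 (n(z) = -6/(3 + 1) - 12/19/48 = -6/4 - 12*48/19 = -6*¼ - 576/19 = -3/2 - 576/19 = -1209/38)
(-1636 + n(-50))*(S(68) + 4187) = (-1636 - 1209/38)*(68 + 4187) = -63377/38*4255 = -269669135/38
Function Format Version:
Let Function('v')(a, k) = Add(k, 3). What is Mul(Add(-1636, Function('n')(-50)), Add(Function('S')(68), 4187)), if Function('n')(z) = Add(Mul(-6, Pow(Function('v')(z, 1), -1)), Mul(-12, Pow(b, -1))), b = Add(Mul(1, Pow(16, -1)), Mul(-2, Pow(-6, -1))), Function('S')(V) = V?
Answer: Rational(-269669135, 38) ≈ -7.0966e+6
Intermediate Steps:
Function('v')(a, k) = Add(3, k)
b = Rational(19, 48) (b = Add(Mul(1, Rational(1, 16)), Mul(-2, Rational(-1, 6))) = Add(Rational(1, 16), Rational(1, 3)) = Rational(19, 48) ≈ 0.39583)
Function('n')(z) = Rational(-1209, 38) (Function('n')(z) = Add(Mul(-6, Pow(Add(3, 1), -1)), Mul(-12, Pow(Rational(19, 48), -1))) = Add(Mul(-6, Pow(4, -1)), Mul(-12, Rational(48, 19))) = Add(Mul(-6, Rational(1, 4)), Rational(-576, 19)) = Add(Rational(-3, 2), Rational(-576, 19)) = Rational(-1209, 38))
Mul(Add(-1636, Function('n')(-50)), Add(Function('S')(68), 4187)) = Mul(Add(-1636, Rational(-1209, 38)), Add(68, 4187)) = Mul(Rational(-63377, 38), 4255) = Rational(-269669135, 38)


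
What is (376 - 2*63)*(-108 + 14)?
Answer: -23500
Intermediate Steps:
(376 - 2*63)*(-108 + 14) = (376 - 126)*(-94) = 250*(-94) = -23500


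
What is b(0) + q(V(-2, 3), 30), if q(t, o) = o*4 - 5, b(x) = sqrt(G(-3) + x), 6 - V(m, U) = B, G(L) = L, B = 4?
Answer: 115 + I*sqrt(3) ≈ 115.0 + 1.732*I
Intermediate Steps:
V(m, U) = 2 (V(m, U) = 6 - 1*4 = 6 - 4 = 2)
b(x) = sqrt(-3 + x)
q(t, o) = -5 + 4*o (q(t, o) = 4*o - 5 = -5 + 4*o)
b(0) + q(V(-2, 3), 30) = sqrt(-3 + 0) + (-5 + 4*30) = sqrt(-3) + (-5 + 120) = I*sqrt(3) + 115 = 115 + I*sqrt(3)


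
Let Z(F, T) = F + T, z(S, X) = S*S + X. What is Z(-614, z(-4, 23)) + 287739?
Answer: 287164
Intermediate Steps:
z(S, X) = X + S**2 (z(S, X) = S**2 + X = X + S**2)
Z(-614, z(-4, 23)) + 287739 = (-614 + (23 + (-4)**2)) + 287739 = (-614 + (23 + 16)) + 287739 = (-614 + 39) + 287739 = -575 + 287739 = 287164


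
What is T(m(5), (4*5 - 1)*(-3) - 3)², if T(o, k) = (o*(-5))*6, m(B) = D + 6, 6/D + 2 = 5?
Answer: 57600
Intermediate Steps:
D = 2 (D = 6/(-2 + 5) = 6/3 = 6*(⅓) = 2)
m(B) = 8 (m(B) = 2 + 6 = 8)
T(o, k) = -30*o (T(o, k) = -5*o*6 = -30*o)
T(m(5), (4*5 - 1)*(-3) - 3)² = (-30*8)² = (-240)² = 57600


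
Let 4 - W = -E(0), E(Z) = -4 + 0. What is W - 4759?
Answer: -4759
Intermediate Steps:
E(Z) = -4
W = 0 (W = 4 - (-1)*(-4) = 4 - 1*4 = 4 - 4 = 0)
W - 4759 = 0 - 4759 = -4759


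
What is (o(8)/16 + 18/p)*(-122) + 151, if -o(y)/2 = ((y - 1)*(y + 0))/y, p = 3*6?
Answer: 543/4 ≈ 135.75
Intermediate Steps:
p = 18
o(y) = 2 - 2*y (o(y) = -2*(y - 1)*(y + 0)/y = -2*(-1 + y)*y/y = -2*y*(-1 + y)/y = -2*(-1 + y) = 2 - 2*y)
(o(8)/16 + 18/p)*(-122) + 151 = ((2 - 2*8)/16 + 18/18)*(-122) + 151 = ((2 - 16)*(1/16) + 18*(1/18))*(-122) + 151 = (-14*1/16 + 1)*(-122) + 151 = (-7/8 + 1)*(-122) + 151 = (⅛)*(-122) + 151 = -61/4 + 151 = 543/4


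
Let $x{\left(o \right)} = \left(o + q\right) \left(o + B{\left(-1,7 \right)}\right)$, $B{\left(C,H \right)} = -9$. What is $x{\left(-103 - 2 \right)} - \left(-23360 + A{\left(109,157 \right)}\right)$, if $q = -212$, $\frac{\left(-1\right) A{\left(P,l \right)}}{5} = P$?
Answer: $60043$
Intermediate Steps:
$A{\left(P,l \right)} = - 5 P$
$x{\left(o \right)} = \left(-212 + o\right) \left(-9 + o\right)$ ($x{\left(o \right)} = \left(o - 212\right) \left(o - 9\right) = \left(-212 + o\right) \left(-9 + o\right)$)
$x{\left(-103 - 2 \right)} - \left(-23360 + A{\left(109,157 \right)}\right) = \left(1908 + \left(-103 - 2\right)^{2} - 221 \left(-103 - 2\right)\right) - \left(-23360 - 545\right) = \left(1908 + \left(-105\right)^{2} - -23205\right) - -23905 = \left(1908 + 11025 + 23205\right) + 23905 = 36138 + 23905 = 60043$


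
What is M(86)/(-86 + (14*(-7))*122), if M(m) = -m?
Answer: 43/6021 ≈ 0.0071417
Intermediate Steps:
M(86)/(-86 + (14*(-7))*122) = (-1*86)/(-86 + (14*(-7))*122) = -86/(-86 - 98*122) = -86/(-86 - 11956) = -86/(-12042) = -86*(-1/12042) = 43/6021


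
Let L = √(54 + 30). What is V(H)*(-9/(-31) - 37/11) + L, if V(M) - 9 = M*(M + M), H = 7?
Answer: -112136/341 + 2*√21 ≈ -319.68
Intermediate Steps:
L = 2*√21 (L = √84 = 2*√21 ≈ 9.1651)
V(M) = 9 + 2*M² (V(M) = 9 + M*(M + M) = 9 + M*(2*M) = 9 + 2*M²)
V(H)*(-9/(-31) - 37/11) + L = (9 + 2*7²)*(-9/(-31) - 37/11) + 2*√21 = (9 + 2*49)*(-9*(-1/31) - 37*1/11) + 2*√21 = (9 + 98)*(9/31 - 37/11) + 2*√21 = 107*(-1048/341) + 2*√21 = -112136/341 + 2*√21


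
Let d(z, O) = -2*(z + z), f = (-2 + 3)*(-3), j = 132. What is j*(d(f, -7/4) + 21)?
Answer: 4356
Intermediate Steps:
f = -3 (f = 1*(-3) = -3)
d(z, O) = -4*z
j*(d(f, -7/4) + 21) = 132*(-4*(-3) + 21) = 132*(12 + 21) = 132*33 = 4356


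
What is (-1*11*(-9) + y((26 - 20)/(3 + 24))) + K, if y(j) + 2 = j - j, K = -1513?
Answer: -1416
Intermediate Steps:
y(j) = -2 (y(j) = -2 + (j - j) = -2 + 0 = -2)
(-1*11*(-9) + y((26 - 20)/(3 + 24))) + K = (-1*11*(-9) - 2) - 1513 = (-11*(-9) - 2) - 1513 = (99 - 2) - 1513 = 97 - 1513 = -1416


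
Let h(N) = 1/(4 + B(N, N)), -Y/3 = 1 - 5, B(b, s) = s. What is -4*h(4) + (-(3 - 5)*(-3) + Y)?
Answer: 11/2 ≈ 5.5000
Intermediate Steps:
Y = 12 (Y = -3*(1 - 5) = -3*(-4) = 12)
h(N) = 1/(4 + N)
-4*h(4) + (-(3 - 5)*(-3) + Y) = -4/(4 + 4) + (-(3 - 5)*(-3) + 12) = -4/8 + (-(-2)*(-3) + 12) = -4*⅛ + (-1*6 + 12) = -½ + (-6 + 12) = -½ + 6 = 11/2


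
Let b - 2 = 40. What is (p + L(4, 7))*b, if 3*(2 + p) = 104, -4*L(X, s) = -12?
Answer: 1498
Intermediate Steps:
b = 42 (b = 2 + 40 = 42)
L(X, s) = 3 (L(X, s) = -¼*(-12) = 3)
p = 98/3 (p = -2 + (⅓)*104 = -2 + 104/3 = 98/3 ≈ 32.667)
(p + L(4, 7))*b = (98/3 + 3)*42 = (107/3)*42 = 1498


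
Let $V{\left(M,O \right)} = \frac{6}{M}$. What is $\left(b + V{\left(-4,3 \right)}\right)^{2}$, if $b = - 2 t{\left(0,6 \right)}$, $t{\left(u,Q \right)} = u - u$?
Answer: $\frac{9}{4} \approx 2.25$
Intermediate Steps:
$t{\left(u,Q \right)} = 0$
$b = 0$ ($b = \left(-2\right) 0 = 0$)
$\left(b + V{\left(-4,3 \right)}\right)^{2} = \left(0 + \frac{6}{-4}\right)^{2} = \left(0 + 6 \left(- \frac{1}{4}\right)\right)^{2} = \left(0 - \frac{3}{2}\right)^{2} = \left(- \frac{3}{2}\right)^{2} = \frac{9}{4}$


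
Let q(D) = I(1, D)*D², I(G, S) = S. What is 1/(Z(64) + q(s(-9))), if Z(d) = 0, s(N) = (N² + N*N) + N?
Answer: 1/3581577 ≈ 2.7921e-7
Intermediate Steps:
s(N) = N + 2*N² (s(N) = (N² + N²) + N = 2*N² + N = N + 2*N²)
q(D) = D³ (q(D) = D*D² = D³)
1/(Z(64) + q(s(-9))) = 1/(0 + (-9*(1 + 2*(-9)))³) = 1/(0 + (-9*(1 - 18))³) = 1/(0 + (-9*(-17))³) = 1/(0 + 153³) = 1/(0 + 3581577) = 1/3581577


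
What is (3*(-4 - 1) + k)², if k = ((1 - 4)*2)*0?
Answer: 225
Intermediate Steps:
k = 0 (k = -3*2*0 = -6*0 = 0)
(3*(-4 - 1) + k)² = (3*(-4 - 1) + 0)² = (3*(-5) + 0)² = (-15 + 0)² = (-15)² = 225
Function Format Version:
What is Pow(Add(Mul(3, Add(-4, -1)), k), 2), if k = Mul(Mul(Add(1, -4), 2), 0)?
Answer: 225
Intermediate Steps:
k = 0 (k = Mul(Mul(-3, 2), 0) = Mul(-6, 0) = 0)
Pow(Add(Mul(3, Add(-4, -1)), k), 2) = Pow(Add(Mul(3, Add(-4, -1)), 0), 2) = Pow(Add(Mul(3, -5), 0), 2) = Pow(Add(-15, 0), 2) = Pow(-15, 2) = 225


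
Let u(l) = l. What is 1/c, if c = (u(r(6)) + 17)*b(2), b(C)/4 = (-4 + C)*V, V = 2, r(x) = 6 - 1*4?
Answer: -1/304 ≈ -0.0032895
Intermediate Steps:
r(x) = 2 (r(x) = 6 - 4 = 2)
b(C) = -32 + 8*C (b(C) = 4*((-4 + C)*2) = 4*(-8 + 2*C) = -32 + 8*C)
c = -304 (c = (2 + 17)*(-32 + 8*2) = 19*(-32 + 16) = 19*(-16) = -304)
1/c = 1/(-304) = -1/304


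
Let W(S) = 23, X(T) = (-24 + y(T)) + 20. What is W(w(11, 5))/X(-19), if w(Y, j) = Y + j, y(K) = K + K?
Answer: -23/42 ≈ -0.54762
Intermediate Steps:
y(K) = 2*K
X(T) = -4 + 2*T (X(T) = (-24 + 2*T) + 20 = -4 + 2*T)
W(w(11, 5))/X(-19) = 23/(-4 + 2*(-19)) = 23/(-4 - 38) = 23/(-42) = 23*(-1/42) = -23/42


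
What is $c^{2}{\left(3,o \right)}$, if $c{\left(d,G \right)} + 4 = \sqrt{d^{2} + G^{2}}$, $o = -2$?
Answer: $\left(4 - \sqrt{13}\right)^{2} \approx 0.15559$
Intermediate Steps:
$c{\left(d,G \right)} = -4 + \sqrt{G^{2} + d^{2}}$ ($c{\left(d,G \right)} = -4 + \sqrt{d^{2} + G^{2}} = -4 + \sqrt{G^{2} + d^{2}}$)
$c^{2}{\left(3,o \right)} = \left(-4 + \sqrt{\left(-2\right)^{2} + 3^{2}}\right)^{2} = \left(-4 + \sqrt{4 + 9}\right)^{2} = \left(-4 + \sqrt{13}\right)^{2}$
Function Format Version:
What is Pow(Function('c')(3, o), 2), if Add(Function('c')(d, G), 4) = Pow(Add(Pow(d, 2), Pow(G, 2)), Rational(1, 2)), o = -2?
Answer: Pow(Add(4, Mul(-1, Pow(13, Rational(1, 2)))), 2) ≈ 0.15559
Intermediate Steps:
Function('c')(d, G) = Add(-4, Pow(Add(Pow(G, 2), Pow(d, 2)), Rational(1, 2))) (Function('c')(d, G) = Add(-4, Pow(Add(Pow(d, 2), Pow(G, 2)), Rational(1, 2))) = Add(-4, Pow(Add(Pow(G, 2), Pow(d, 2)), Rational(1, 2))))
Pow(Function('c')(3, o), 2) = Pow(Add(-4, Pow(Add(Pow(-2, 2), Pow(3, 2)), Rational(1, 2))), 2) = Pow(Add(-4, Pow(Add(4, 9), Rational(1, 2))), 2) = Pow(Add(-4, Pow(13, Rational(1, 2))), 2)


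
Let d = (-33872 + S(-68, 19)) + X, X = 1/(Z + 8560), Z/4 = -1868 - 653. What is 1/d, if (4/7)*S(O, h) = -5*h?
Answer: -762/25937147 ≈ -2.9379e-5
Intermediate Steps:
Z = -10084 (Z = 4*(-1868 - 653) = 4*(-2521) = -10084)
X = -1/1524 (X = 1/(-10084 + 8560) = 1/(-1524) = -1/1524 ≈ -0.00065617)
S(O, h) = -35*h/4 (S(O, h) = 7*(-5*h)/4 = -35*h/4)
d = -25937147/762 (d = (-33872 - 35/4*19) - 1/1524 = (-33872 - 665/4) - 1/1524 = -136153/4 - 1/1524 = -25937147/762 ≈ -34038.)
1/d = 1/(-25937147/762) = -762/25937147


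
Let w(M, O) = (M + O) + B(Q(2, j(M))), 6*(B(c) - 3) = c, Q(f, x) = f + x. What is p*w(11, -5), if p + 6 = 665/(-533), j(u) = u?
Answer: -258821/3198 ≈ -80.932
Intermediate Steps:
B(c) = 3 + c/6
p = -3863/533 (p = -6 + 665/(-533) = -6 + 665*(-1/533) = -6 - 665/533 = -3863/533 ≈ -7.2477)
w(M, O) = 10/3 + O + 7*M/6 (w(M, O) = (M + O) + (3 + (2 + M)/6) = (M + O) + (3 + (⅓ + M/6)) = (M + O) + (10/3 + M/6) = 10/3 + O + 7*M/6)
p*w(11, -5) = -3863*(10/3 - 5 + (7/6)*11)/533 = -3863*(10/3 - 5 + 77/6)/533 = -3863/533*67/6 = -258821/3198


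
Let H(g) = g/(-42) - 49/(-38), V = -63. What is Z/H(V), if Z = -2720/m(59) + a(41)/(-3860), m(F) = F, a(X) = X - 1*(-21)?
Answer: -99777151/6035110 ≈ -16.533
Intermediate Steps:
H(g) = 49/38 - g/42 (H(g) = g*(-1/42) - 49*(-1/38) = -g/42 + 49/38 = 49/38 - g/42)
a(X) = 21 + X (a(X) = X + 21 = 21 + X)
Z = -5251429/113870 (Z = -2720/59 + (21 + 41)/(-3860) = -2720*1/59 + 62*(-1/3860) = -2720/59 - 31/1930 = -5251429/113870 ≈ -46.118)
Z/H(V) = -5251429/(113870*(49/38 - 1/42*(-63))) = -5251429/(113870*(49/38 + 3/2)) = -5251429/(113870*53/19) = -5251429/113870*19/53 = -99777151/6035110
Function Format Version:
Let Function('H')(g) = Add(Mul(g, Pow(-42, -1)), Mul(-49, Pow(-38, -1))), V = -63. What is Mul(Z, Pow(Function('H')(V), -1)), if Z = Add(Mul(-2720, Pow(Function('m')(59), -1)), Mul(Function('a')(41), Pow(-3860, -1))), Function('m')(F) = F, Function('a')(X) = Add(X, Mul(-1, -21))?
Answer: Rational(-99777151, 6035110) ≈ -16.533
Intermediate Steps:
Function('H')(g) = Add(Rational(49, 38), Mul(Rational(-1, 42), g)) (Function('H')(g) = Add(Mul(g, Rational(-1, 42)), Mul(-49, Rational(-1, 38))) = Add(Mul(Rational(-1, 42), g), Rational(49, 38)) = Add(Rational(49, 38), Mul(Rational(-1, 42), g)))
Function('a')(X) = Add(21, X) (Function('a')(X) = Add(X, 21) = Add(21, X))
Z = Rational(-5251429, 113870) (Z = Add(Mul(-2720, Pow(59, -1)), Mul(Add(21, 41), Pow(-3860, -1))) = Add(Mul(-2720, Rational(1, 59)), Mul(62, Rational(-1, 3860))) = Add(Rational(-2720, 59), Rational(-31, 1930)) = Rational(-5251429, 113870) ≈ -46.118)
Mul(Z, Pow(Function('H')(V), -1)) = Mul(Rational(-5251429, 113870), Pow(Add(Rational(49, 38), Mul(Rational(-1, 42), -63)), -1)) = Mul(Rational(-5251429, 113870), Pow(Add(Rational(49, 38), Rational(3, 2)), -1)) = Mul(Rational(-5251429, 113870), Pow(Rational(53, 19), -1)) = Mul(Rational(-5251429, 113870), Rational(19, 53)) = Rational(-99777151, 6035110)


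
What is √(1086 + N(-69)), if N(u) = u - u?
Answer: √1086 ≈ 32.955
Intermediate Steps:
N(u) = 0
√(1086 + N(-69)) = √(1086 + 0) = √1086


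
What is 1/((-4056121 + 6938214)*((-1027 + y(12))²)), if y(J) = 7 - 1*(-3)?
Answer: 1/2980917086877 ≈ 3.3547e-13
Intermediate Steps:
y(J) = 10 (y(J) = 7 + 3 = 10)
1/((-4056121 + 6938214)*((-1027 + y(12))²)) = 1/((-4056121 + 6938214)*((-1027 + 10)²)) = 1/(2882093*((-1017)²)) = (1/2882093)/1034289 = (1/2882093)*(1/1034289) = 1/2980917086877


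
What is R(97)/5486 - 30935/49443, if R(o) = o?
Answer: -164913439/271244298 ≈ -0.60799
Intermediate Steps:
R(97)/5486 - 30935/49443 = 97/5486 - 30935/49443 = -164913439/271244298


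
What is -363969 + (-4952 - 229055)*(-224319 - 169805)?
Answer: 92227410899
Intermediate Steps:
-363969 + (-4952 - 229055)*(-224319 - 169805) = -363969 - 234007*(-394124) = -363969 + 92227774868 = 92227410899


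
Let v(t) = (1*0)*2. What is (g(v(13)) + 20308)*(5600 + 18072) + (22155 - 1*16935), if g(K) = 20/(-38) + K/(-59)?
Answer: 9133751004/19 ≈ 4.8072e+8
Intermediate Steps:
v(t) = 0 (v(t) = 0*2 = 0)
g(K) = -10/19 - K/59 (g(K) = 20*(-1/38) + K*(-1/59) = -10/19 - K/59)
(g(v(13)) + 20308)*(5600 + 18072) + (22155 - 1*16935) = ((-10/19 - 1/59*0) + 20308)*(5600 + 18072) + (22155 - 1*16935) = ((-10/19 + 0) + 20308)*23672 + (22155 - 16935) = (-10/19 + 20308)*23672 + 5220 = (385842/19)*23672 + 5220 = 9133651824/19 + 5220 = 9133751004/19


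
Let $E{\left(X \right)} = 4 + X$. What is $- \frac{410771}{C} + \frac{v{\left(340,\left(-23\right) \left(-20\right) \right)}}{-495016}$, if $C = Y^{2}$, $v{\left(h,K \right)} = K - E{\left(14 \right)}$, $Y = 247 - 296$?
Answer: $- \frac{101669639289}{594266708} \approx -171.08$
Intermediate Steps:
$Y = -49$ ($Y = 247 - 296 = -49$)
$v{\left(h,K \right)} = -18 + K$ ($v{\left(h,K \right)} = K - \left(4 + 14\right) = K - 18 = -18 + K$)
$C = 2401$ ($C = \left(-49\right)^{2} = 2401$)
$- \frac{410771}{C} + \frac{v{\left(340,\left(-23\right) \left(-20\right) \right)}}{-495016} = - \frac{410771}{2401} + \frac{-18 - -460}{-495016} = \left(-410771\right) \frac{1}{2401} + \left(-18 + 460\right) \left(- \frac{1}{495016}\right) = - \frac{410771}{2401} + 442 \left(- \frac{1}{495016}\right) = - \frac{410771}{2401} - \frac{221}{247508} = - \frac{101669639289}{594266708}$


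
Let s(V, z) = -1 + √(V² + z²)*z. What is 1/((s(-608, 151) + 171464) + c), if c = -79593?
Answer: -18374/101699513 + 151*√392465/508497565 ≈ 5.3629e-6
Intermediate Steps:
s(V, z) = -1 + z*√(V² + z²)
1/((s(-608, 151) + 171464) + c) = 1/(((-1 + 151*√((-608)² + 151²)) + 171464) - 79593) = 1/(((-1 + 151*√(369664 + 22801)) + 171464) - 79593) = 1/(((-1 + 151*√392465) + 171464) - 79593) = 1/((171463 + 151*√392465) - 79593) = 1/(91870 + 151*√392465)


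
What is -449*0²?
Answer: 0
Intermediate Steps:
-449*0² = -449*0 = 0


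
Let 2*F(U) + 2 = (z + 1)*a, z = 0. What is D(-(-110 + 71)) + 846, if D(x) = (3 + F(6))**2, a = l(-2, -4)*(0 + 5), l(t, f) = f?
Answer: 910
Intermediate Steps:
a = -20 (a = -4*(0 + 5) = -4*5 = -20)
F(U) = -11 (F(U) = -1 + ((0 + 1)*(-20))/2 = -1 + (1*(-20))/2 = -1 + (1/2)*(-20) = -1 - 10 = -11)
D(x) = 64 (D(x) = (3 - 11)**2 = (-8)**2 = 64)
D(-(-110 + 71)) + 846 = 64 + 846 = 910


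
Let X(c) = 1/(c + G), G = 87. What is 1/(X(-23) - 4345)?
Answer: -64/278079 ≈ -0.00023015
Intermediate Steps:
X(c) = 1/(87 + c) (X(c) = 1/(c + 87) = 1/(87 + c))
1/(X(-23) - 4345) = 1/(1/(87 - 23) - 4345) = 1/(1/64 - 4345) = 1/(-278079/64) = -64/278079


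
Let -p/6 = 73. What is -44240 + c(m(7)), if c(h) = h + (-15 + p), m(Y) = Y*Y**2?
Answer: -44350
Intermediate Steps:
p = -438 (p = -6*73 = -438)
m(Y) = Y**3
c(h) = -453 + h (c(h) = h + (-15 - 438) = h - 453 = -453 + h)
-44240 + c(m(7)) = -44240 + (-453 + 7**3) = -44240 + (-453 + 343) = -44240 - 110 = -44350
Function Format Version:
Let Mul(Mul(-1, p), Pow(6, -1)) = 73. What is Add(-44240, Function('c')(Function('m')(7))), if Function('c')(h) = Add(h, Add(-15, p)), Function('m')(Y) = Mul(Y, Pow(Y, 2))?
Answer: -44350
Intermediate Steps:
p = -438 (p = Mul(-6, 73) = -438)
Function('m')(Y) = Pow(Y, 3)
Function('c')(h) = Add(-453, h) (Function('c')(h) = Add(h, Add(-15, -438)) = Add(h, -453) = Add(-453, h))
Add(-44240, Function('c')(Function('m')(7))) = Add(-44240, Add(-453, Pow(7, 3))) = Add(-44240, Add(-453, 343)) = Add(-44240, -110) = -44350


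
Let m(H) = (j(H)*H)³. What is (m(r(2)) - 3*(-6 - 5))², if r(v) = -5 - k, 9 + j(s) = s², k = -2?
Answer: 1089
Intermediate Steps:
j(s) = -9 + s²
r(v) = -3 (r(v) = -5 - 1*(-2) = -5 + 2 = -3)
m(H) = H³*(-9 + H²)³ (m(H) = ((-9 + H²)*H)³ = (H*(-9 + H²))³ = H³*(-9 + H²)³)
(m(r(2)) - 3*(-6 - 5))² = ((-3)³*(-9 + (-3)²)³ - 3*(-6 - 5))² = (-27*(-9 + 9)³ - 3*(-11))² = (-27*0³ + 33)² = (-27*0 + 33)² = (0 + 33)² = 33² = 1089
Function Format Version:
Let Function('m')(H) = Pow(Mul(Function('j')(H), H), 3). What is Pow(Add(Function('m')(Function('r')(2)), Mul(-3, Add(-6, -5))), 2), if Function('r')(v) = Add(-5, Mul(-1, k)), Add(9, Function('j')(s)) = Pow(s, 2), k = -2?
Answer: 1089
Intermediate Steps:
Function('j')(s) = Add(-9, Pow(s, 2))
Function('r')(v) = -3 (Function('r')(v) = Add(-5, Mul(-1, -2)) = Add(-5, 2) = -3)
Function('m')(H) = Mul(Pow(H, 3), Pow(Add(-9, Pow(H, 2)), 3)) (Function('m')(H) = Pow(Mul(Add(-9, Pow(H, 2)), H), 3) = Pow(Mul(H, Add(-9, Pow(H, 2))), 3) = Mul(Pow(H, 3), Pow(Add(-9, Pow(H, 2)), 3)))
Pow(Add(Function('m')(Function('r')(2)), Mul(-3, Add(-6, -5))), 2) = Pow(Add(Mul(Pow(-3, 3), Pow(Add(-9, Pow(-3, 2)), 3)), Mul(-3, Add(-6, -5))), 2) = Pow(Add(Mul(-27, Pow(Add(-9, 9), 3)), Mul(-3, -11)), 2) = Pow(Add(Mul(-27, Pow(0, 3)), 33), 2) = Pow(Add(Mul(-27, 0), 33), 2) = Pow(Add(0, 33), 2) = Pow(33, 2) = 1089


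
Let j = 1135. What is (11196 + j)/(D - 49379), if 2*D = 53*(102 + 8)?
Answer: -1121/4224 ≈ -0.26539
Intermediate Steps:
D = 2915 (D = (53*(102 + 8))/2 = (53*110)/2 = (½)*5830 = 2915)
(11196 + j)/(D - 49379) = (11196 + 1135)/(2915 - 49379) = 12331/(-46464) = 12331*(-1/46464) = -1121/4224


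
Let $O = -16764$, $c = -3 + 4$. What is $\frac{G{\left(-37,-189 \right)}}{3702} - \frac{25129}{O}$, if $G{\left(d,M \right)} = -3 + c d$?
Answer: $\frac{15392833}{10343388} \approx 1.4882$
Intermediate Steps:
$c = 1$
$G{\left(d,M \right)} = -3 + d$ ($G{\left(d,M \right)} = -3 + 1 d = -3 + d$)
$\frac{G{\left(-37,-189 \right)}}{3702} - \frac{25129}{O} = \frac{-3 - 37}{3702} - \frac{25129}{-16764} = \left(-40\right) \frac{1}{3702} - - \frac{25129}{16764} = - \frac{20}{1851} + \frac{25129}{16764} = \frac{15392833}{10343388}$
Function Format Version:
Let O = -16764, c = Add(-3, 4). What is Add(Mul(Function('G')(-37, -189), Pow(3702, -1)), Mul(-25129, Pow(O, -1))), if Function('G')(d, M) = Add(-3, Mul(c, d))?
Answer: Rational(15392833, 10343388) ≈ 1.4882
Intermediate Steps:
c = 1
Function('G')(d, M) = Add(-3, d) (Function('G')(d, M) = Add(-3, Mul(1, d)) = Add(-3, d))
Add(Mul(Function('G')(-37, -189), Pow(3702, -1)), Mul(-25129, Pow(O, -1))) = Add(Mul(Add(-3, -37), Pow(3702, -1)), Mul(-25129, Pow(-16764, -1))) = Add(Mul(-40, Rational(1, 3702)), Mul(-25129, Rational(-1, 16764))) = Add(Rational(-20, 1851), Rational(25129, 16764)) = Rational(15392833, 10343388)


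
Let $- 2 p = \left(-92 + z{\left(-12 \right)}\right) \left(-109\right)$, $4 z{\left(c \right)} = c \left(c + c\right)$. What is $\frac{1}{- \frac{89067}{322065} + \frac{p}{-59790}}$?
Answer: $- \frac{71319505}{18423204} \approx -3.8712$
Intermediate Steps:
$z{\left(c \right)} = \frac{c^{2}}{2}$ ($z{\left(c \right)} = \frac{c \left(c + c\right)}{4} = \frac{c 2 c}{4} = \frac{2 c^{2}}{4} = \frac{c^{2}}{2}$)
$p = -1090$ ($p = - \frac{\left(-92 + \frac{\left(-12\right)^{2}}{2}\right) \left(-109\right)}{2} = - \frac{\left(-92 + \frac{1}{2} \cdot 144\right) \left(-109\right)}{2} = - \frac{\left(-92 + 72\right) \left(-109\right)}{2} = - \frac{\left(-20\right) \left(-109\right)}{2} = \left(- \frac{1}{2}\right) 2180 = -1090$)
$\frac{1}{- \frac{89067}{322065} + \frac{p}{-59790}} = \frac{1}{- \frac{89067}{322065} - \frac{1090}{-59790}} = \frac{1}{\left(-89067\right) \frac{1}{322065} - - \frac{109}{5979}} = \frac{1}{- \frac{29689}{107355} + \frac{109}{5979}} = \frac{1}{- \frac{18423204}{71319505}} = - \frac{71319505}{18423204}$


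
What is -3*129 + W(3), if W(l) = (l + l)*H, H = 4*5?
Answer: -267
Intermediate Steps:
H = 20
W(l) = 40*l (W(l) = (l + l)*20 = (2*l)*20 = 40*l)
-3*129 + W(3) = -3*129 + 40*3 = -387 + 120 = -267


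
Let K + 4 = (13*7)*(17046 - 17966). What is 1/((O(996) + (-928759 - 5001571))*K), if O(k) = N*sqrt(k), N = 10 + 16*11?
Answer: 2965165/1472235445389650808 + 31*sqrt(249)/245372574231608468 ≈ 2.0161e-12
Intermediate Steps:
N = 186 (N = 10 + 176 = 186)
O(k) = 186*sqrt(k)
K = -83724 (K = -4 + (13*7)*(17046 - 17966) = -4 + 91*(-920) = -4 - 83720 = -83724)
1/((O(996) + (-928759 - 5001571))*K) = 1/((186*sqrt(996) + (-928759 - 5001571))*(-83724)) = -1/83724/(186*(2*sqrt(249)) - 5930330) = -1/83724/(372*sqrt(249) - 5930330) = -1/83724/(-5930330 + 372*sqrt(249)) = -1/(83724*(-5930330 + 372*sqrt(249)))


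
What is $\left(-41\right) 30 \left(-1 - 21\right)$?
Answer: $27060$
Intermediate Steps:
$\left(-41\right) 30 \left(-1 - 21\right) = \left(-1230\right) \left(-22\right) = 27060$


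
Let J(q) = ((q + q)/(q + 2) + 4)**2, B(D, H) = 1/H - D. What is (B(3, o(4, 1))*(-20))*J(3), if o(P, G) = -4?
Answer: 8788/5 ≈ 1757.6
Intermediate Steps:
B(D, H) = 1/H - D
J(q) = (4 + 2*q/(2 + q))**2 (J(q) = ((2*q)/(2 + q) + 4)**2 = (2*q/(2 + q) + 4)**2 = (4 + 2*q/(2 + q))**2)
(B(3, o(4, 1))*(-20))*J(3) = ((1/(-4) - 1*3)*(-20))*(4*(4 + 3*3)**2/(2 + 3)**2) = ((-1/4 - 3)*(-20))*(4*(4 + 9)**2/5**2) = (-13/4*(-20))*(4*(1/25)*13**2) = 65*(4*(1/25)*169) = 65*(676/25) = 8788/5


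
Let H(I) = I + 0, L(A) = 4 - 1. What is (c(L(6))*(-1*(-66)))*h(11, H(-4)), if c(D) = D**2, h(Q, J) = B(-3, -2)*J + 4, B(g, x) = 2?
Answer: -2376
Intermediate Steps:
L(A) = 3
H(I) = I
h(Q, J) = 4 + 2*J (h(Q, J) = 2*J + 4 = 4 + 2*J)
(c(L(6))*(-1*(-66)))*h(11, H(-4)) = (3**2*(-1*(-66)))*(4 + 2*(-4)) = (9*66)*(4 - 8) = 594*(-4) = -2376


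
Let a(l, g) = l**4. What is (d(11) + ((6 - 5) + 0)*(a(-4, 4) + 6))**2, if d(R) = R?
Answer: 74529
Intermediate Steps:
(d(11) + ((6 - 5) + 0)*(a(-4, 4) + 6))**2 = (11 + ((6 - 5) + 0)*((-4)**4 + 6))**2 = (11 + (1 + 0)*(256 + 6))**2 = (11 + 1*262)**2 = (11 + 262)**2 = 273**2 = 74529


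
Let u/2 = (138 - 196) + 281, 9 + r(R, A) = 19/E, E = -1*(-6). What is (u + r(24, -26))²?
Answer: 6974881/36 ≈ 1.9375e+5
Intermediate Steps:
E = 6
r(R, A) = -35/6 (r(R, A) = -9 + 19/6 = -35/6)
u = 446 (u = 2*((138 - 196) + 281) = 2*(-58 + 281) = 2*223 = 446)
(u + r(24, -26))² = (446 - 35/6)² = (2641/6)² = 6974881/36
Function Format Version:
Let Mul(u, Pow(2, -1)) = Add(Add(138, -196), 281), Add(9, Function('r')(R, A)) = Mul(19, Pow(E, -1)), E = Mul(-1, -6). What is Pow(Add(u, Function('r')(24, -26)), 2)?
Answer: Rational(6974881, 36) ≈ 1.9375e+5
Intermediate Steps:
E = 6
Function('r')(R, A) = Rational(-35, 6) (Function('r')(R, A) = Add(-9, Mul(19, Pow(6, -1))) = Add(-9, Mul(19, Rational(1, 6))) = Add(-9, Rational(19, 6)) = Rational(-35, 6))
u = 446 (u = Mul(2, Add(Add(138, -196), 281)) = Mul(2, Add(-58, 281)) = Mul(2, 223) = 446)
Pow(Add(u, Function('r')(24, -26)), 2) = Pow(Add(446, Rational(-35, 6)), 2) = Pow(Rational(2641, 6), 2) = Rational(6974881, 36)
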